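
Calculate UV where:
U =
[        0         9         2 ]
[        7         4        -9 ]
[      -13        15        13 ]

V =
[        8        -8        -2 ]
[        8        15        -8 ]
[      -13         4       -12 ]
UV =
[       46       143       -96 ]
[      205       -32        62 ]
[     -153       381      -250 ]

Matrix multiplication: (UV)[i][j] = sum over k of U[i][k] * V[k][j].
  (UV)[0][0] = (0)*(8) + (9)*(8) + (2)*(-13) = 46
  (UV)[0][1] = (0)*(-8) + (9)*(15) + (2)*(4) = 143
  (UV)[0][2] = (0)*(-2) + (9)*(-8) + (2)*(-12) = -96
  (UV)[1][0] = (7)*(8) + (4)*(8) + (-9)*(-13) = 205
  (UV)[1][1] = (7)*(-8) + (4)*(15) + (-9)*(4) = -32
  (UV)[1][2] = (7)*(-2) + (4)*(-8) + (-9)*(-12) = 62
  (UV)[2][0] = (-13)*(8) + (15)*(8) + (13)*(-13) = -153
  (UV)[2][1] = (-13)*(-8) + (15)*(15) + (13)*(4) = 381
  (UV)[2][2] = (-13)*(-2) + (15)*(-8) + (13)*(-12) = -250
UV =
[       46       143       -96 ]
[      205       -32        62 ]
[     -153       381      -250 ]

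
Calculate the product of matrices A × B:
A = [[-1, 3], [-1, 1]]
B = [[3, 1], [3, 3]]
[[6, 8], [0, 2]]

Matrix multiplication:
C[0][0] = -1×3 + 3×3 = 6
C[0][1] = -1×1 + 3×3 = 8
C[1][0] = -1×3 + 1×3 = 0
C[1][1] = -1×1 + 1×3 = 2
Result: [[6, 8], [0, 2]]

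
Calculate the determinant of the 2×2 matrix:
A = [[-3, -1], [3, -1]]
6

For A = [[a, b], [c, d]], det(A) = a*d - b*c.
det(A) = (-3)*(-1) - (-1)*(3) = 3 - -3 = 6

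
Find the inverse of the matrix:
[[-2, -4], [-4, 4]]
[[-1/6, -1/6], [-1/6, 1/12]]

For [[a,b],[c,d]], inverse = (1/det)·[[d,-b],[-c,a]]
det = -2·4 - -4·-4 = -24
Inverse = (1/-24)·[[4, 4], [4, -2]]
        = [[-1/6, -1/6], [-1/6, 1/12]]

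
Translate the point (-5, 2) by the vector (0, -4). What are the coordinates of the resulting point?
(-5, -2)

Translation by (0, -4):
x' = -5 + 0 = -5
y' = 2 + -4 = -2
Homogeneous matrix: [[1, 0, 0], [0, 1, -4], [0, 0, 1]]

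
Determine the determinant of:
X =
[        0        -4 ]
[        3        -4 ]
det(X) = 12

For a 2×2 matrix [[a, b], [c, d]], det = a*d - b*c.
det(X) = (0)*(-4) - (-4)*(3) = 0 + 12 = 12.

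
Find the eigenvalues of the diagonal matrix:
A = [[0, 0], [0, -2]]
λ₁ = 0, λ₂ = -2

The characteristic polynomial of A is det(A - λI) = (0 - λ)(-2 - λ) = 0.
The roots are λ = 0 and λ = -2, so the eigenvalues are the diagonal entries.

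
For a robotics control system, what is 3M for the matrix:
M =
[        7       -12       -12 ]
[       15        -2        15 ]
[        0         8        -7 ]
3M =
[       21       -36       -36 ]
[       45        -6        45 ]
[        0        24       -21 ]

Scalar multiplication is elementwise: (3M)[i][j] = 3 * M[i][j].
  (3M)[0][0] = 3 * (7) = 21
  (3M)[0][1] = 3 * (-12) = -36
  (3M)[0][2] = 3 * (-12) = -36
  (3M)[1][0] = 3 * (15) = 45
  (3M)[1][1] = 3 * (-2) = -6
  (3M)[1][2] = 3 * (15) = 45
  (3M)[2][0] = 3 * (0) = 0
  (3M)[2][1] = 3 * (8) = 24
  (3M)[2][2] = 3 * (-7) = -21
3M =
[       21       -36       -36 ]
[       45        -6        45 ]
[        0        24       -21 ]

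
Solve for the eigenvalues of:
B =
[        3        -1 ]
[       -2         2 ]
λ = 1, 4

Solve det(B - λI) = 0. For a 2×2 matrix the characteristic equation is λ² - (trace)λ + det = 0.
trace(B) = a + d = 3 + 2 = 5.
det(B) = a*d - b*c = (3)*(2) - (-1)*(-2) = 6 - 2 = 4.
Characteristic equation: λ² - (5)λ + (4) = 0.
Discriminant = (5)² - 4*(4) = 25 - 16 = 9.
λ = (5 ± √9) / 2 = (5 ± 3) / 2 = 1, 4.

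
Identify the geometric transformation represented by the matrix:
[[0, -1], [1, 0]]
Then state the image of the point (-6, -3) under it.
rotation by 90° counterclockwise; image of (-6, -3) is (3, -6)

This matches the form [[cos θ, -sin θ], [sin θ, cos θ]] of a rotation matrix; reading off cos θ and sin θ gives the angle.
The matrix [[0, -1], [1, 0]] represents: rotation by 90° counterclockwise.
Applying it to (-6, -3): [0·-6 + -1·-3, 1·-6 + 0·-3] = (3, -6).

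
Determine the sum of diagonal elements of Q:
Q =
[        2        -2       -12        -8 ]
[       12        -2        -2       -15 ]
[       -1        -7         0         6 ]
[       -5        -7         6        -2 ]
tr(Q) = 2 - 2 + 0 - 2 = -2

The trace of a square matrix is the sum of its diagonal entries.
Diagonal entries of Q: Q[0][0] = 2, Q[1][1] = -2, Q[2][2] = 0, Q[3][3] = -2.
tr(Q) = 2 - 2 + 0 - 2 = -2.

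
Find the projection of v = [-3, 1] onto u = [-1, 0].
[-3, 0]

The projection of v onto u is proj_u(v) = ((v·u) / (u·u)) · u.
v·u = (-3)*(-1) + (1)*(0) = 3.
u·u = (-1)*(-1) + (0)*(0) = 1.
coefficient = 3 / 1 = 3.
proj_u(v) = 3 · [-1, 0] = [-3, 0].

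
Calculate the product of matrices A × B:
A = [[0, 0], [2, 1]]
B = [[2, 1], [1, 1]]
[[0, 0], [5, 3]]

Matrix multiplication:
C[0][0] = 0×2 + 0×1 = 0
C[0][1] = 0×1 + 0×1 = 0
C[1][0] = 2×2 + 1×1 = 5
C[1][1] = 2×1 + 1×1 = 3
Result: [[0, 0], [5, 3]]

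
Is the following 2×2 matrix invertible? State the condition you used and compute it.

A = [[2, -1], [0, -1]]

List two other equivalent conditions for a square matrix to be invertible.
Yes, invertible; det(A) = -2 ≠ 0. Equivalent conditions: rank(A) = 2; Ax = 0 has only the trivial solution; 0 is not an eigenvalue; the columns of A are linearly independent.

To check invertibility, compute det(A).
The given matrix is triangular, so det(A) equals the product of its diagonal entries = -2 ≠ 0.
Since det(A) ≠ 0, A is invertible.
Equivalent conditions for a square matrix A to be invertible:
- rank(A) = 2 (full rank).
- The homogeneous system Ax = 0 has only the trivial solution x = 0.
- 0 is not an eigenvalue of A.
- The columns (equivalently rows) of A are linearly independent.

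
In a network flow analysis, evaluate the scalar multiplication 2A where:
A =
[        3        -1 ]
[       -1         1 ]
2A =
[        6        -2 ]
[       -2         2 ]

Scalar multiplication is elementwise: (2A)[i][j] = 2 * A[i][j].
  (2A)[0][0] = 2 * (3) = 6
  (2A)[0][1] = 2 * (-1) = -2
  (2A)[1][0] = 2 * (-1) = -2
  (2A)[1][1] = 2 * (1) = 2
2A =
[        6        -2 ]
[       -2         2 ]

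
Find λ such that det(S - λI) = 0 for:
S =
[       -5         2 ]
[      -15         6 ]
λ = 0, 1

Solve det(S - λI) = 0. For a 2×2 matrix the characteristic equation is λ² - (trace)λ + det = 0.
trace(S) = a + d = -5 + 6 = 1.
det(S) = a*d - b*c = (-5)*(6) - (2)*(-15) = -30 + 30 = 0.
Characteristic equation: λ² - (1)λ + (0) = 0.
Discriminant = (1)² - 4*(0) = 1 - 0 = 1.
λ = (1 ± √1) / 2 = (1 ± 1) / 2 = 0, 1.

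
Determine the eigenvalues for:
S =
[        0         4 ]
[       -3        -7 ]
λ = -4, -3

Solve det(S - λI) = 0. For a 2×2 matrix the characteristic equation is λ² - (trace)λ + det = 0.
trace(S) = a + d = 0 - 7 = -7.
det(S) = a*d - b*c = (0)*(-7) - (4)*(-3) = 0 + 12 = 12.
Characteristic equation: λ² - (-7)λ + (12) = 0.
Discriminant = (-7)² - 4*(12) = 49 - 48 = 1.
λ = (-7 ± √1) / 2 = (-7 ± 1) / 2 = -4, -3.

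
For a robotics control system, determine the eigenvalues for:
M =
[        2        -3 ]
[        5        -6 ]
λ = -3, -1

Solve det(M - λI) = 0. For a 2×2 matrix the characteristic equation is λ² - (trace)λ + det = 0.
trace(M) = a + d = 2 - 6 = -4.
det(M) = a*d - b*c = (2)*(-6) - (-3)*(5) = -12 + 15 = 3.
Characteristic equation: λ² - (-4)λ + (3) = 0.
Discriminant = (-4)² - 4*(3) = 16 - 12 = 4.
λ = (-4 ± √4) / 2 = (-4 ± 2) / 2 = -3, -1.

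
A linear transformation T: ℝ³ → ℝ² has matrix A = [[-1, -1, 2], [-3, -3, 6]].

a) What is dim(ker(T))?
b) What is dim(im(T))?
dim(ker) = 2, dim(im) = 1

Observe that row 2 = 3 × row 1 (so the rows are linearly dependent).
Thus rank(A) = 1 (only one linearly independent row).
dim(im(T)) = rank(A) = 1.
By the rank-nullity theorem applied to T: ℝ³ → ℝ², rank(A) + nullity(A) = 3 (the domain dimension), so dim(ker(T)) = 3 - 1 = 2.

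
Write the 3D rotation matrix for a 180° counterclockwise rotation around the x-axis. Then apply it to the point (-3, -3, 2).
R = [[1, 0, 0], [0, -1, 0], [0, 0, -1]]; R·(-3, -3, 2) = (-3, 3, -2)

Rotation matrix for 180° around x-axis:
cos(180°) = -1, sin(180°) = 0
R = [[1, 0, 0], [0, -1, 0], [0, 0, -1]]
Apply to (-3, -3, 2): R·[-3, -3, 2]ᵀ = (-3, 3, -2)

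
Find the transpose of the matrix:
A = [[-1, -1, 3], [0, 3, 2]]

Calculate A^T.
[[-1, 0], [-1, 3], [3, 2]]

The transpose sends entry (i,j) to (j,i); rows become columns.
Row 0 of A: [-1, -1, 3] -> column 0 of A^T.
Row 1 of A: [0, 3, 2] -> column 1 of A^T.
A^T = [[-1, 0], [-1, 3], [3, 2]]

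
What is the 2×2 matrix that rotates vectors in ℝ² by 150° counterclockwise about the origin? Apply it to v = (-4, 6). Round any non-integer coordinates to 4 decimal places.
R = [[-√3/2, -1/2], [1/2, -√3/2]]; R·v = (0.4641, -7.1962)

A counterclockwise rotation by angle θ in ℝ² has matrix R(θ) = [[cos θ, -sin θ], [sin θ, cos θ]].
For θ = 150°: cos θ = -√3/2, sin θ = 1/2.
R(150°) = [[-√3/2, -1/2], [1/2, -√3/2]].
R·v = [-√3/2·-4 + (-1/2)·6, 1/2·-4 + -√3/2·6] = (0.4641, -7.1962).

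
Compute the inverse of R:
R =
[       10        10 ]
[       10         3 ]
det(R) = -70
R⁻¹ =
[    -3/70       1/7 ]
[      1/7      -1/7 ]

For a 2×2 matrix R = [[a, b], [c, d]] with det(R) ≠ 0, R⁻¹ = (1/det(R)) * [[d, -b], [-c, a]].
det(R) = (10)*(3) - (10)*(10) = 30 - 100 = -70.
R⁻¹ = (1/-70) * [[3, -10], [-10, 10]].
Dividing each entry by -70 and reducing:
R⁻¹ =
[    -3/70       1/7 ]
[      1/7      -1/7 ]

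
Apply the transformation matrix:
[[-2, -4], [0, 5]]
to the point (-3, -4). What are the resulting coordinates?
(22, -20)

Matrix multiplication:
[[-2, -4], [0, 5]] × [-3, -4]ᵀ
= [-2×-3 + -4×-4, 0×-3 + 5×-4]ᵀ
= [22.0000, -20.0000]ᵀ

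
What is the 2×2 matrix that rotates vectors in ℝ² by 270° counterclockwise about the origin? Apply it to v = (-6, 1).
R = [[0, 1], [-1, 0]]; R·v = (1, 6)

A counterclockwise rotation by angle θ in ℝ² has matrix R(θ) = [[cos θ, -sin θ], [sin θ, cos θ]].
For θ = 270°: cos θ = 0, sin θ = -1.
R(270°) = [[0, 1], [-1, 0]].
R·v = [0·-6 + (1)·1, -1·-6 + 0·1] = (1, 6).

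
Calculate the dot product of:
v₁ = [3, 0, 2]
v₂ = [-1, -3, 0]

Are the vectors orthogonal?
-3, No

The dot product is the sum of products of corresponding components.
v₁·v₂ = (3)*(-1) + (0)*(-3) + (2)*(0) = -3 + 0 + 0 = -3.
Two vectors are orthogonal iff their dot product is 0; here the dot product is -3, so the vectors are not orthogonal.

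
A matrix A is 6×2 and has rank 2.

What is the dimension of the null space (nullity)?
0

The rank-nullity theorem for an m×n matrix states:
rank(A) + nullity(A) = n (the number of columns).
Here n = 2 and rank(A) = 2, so nullity(A) = 2 - 2 = 0.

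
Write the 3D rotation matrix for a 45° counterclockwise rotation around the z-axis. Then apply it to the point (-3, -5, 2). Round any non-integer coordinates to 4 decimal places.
R = [[√2/2, -√2/2, 0], [√2/2, √2/2, 0], [0, 0, 1]]; R·(-3, -5, 2) = (1.4142, -5.6569, 2.0000)

Rotation matrix for 45° around z-axis:
cos(45°) = √2/2, sin(45°) = √2/2
R = [[√2/2, -√2/2, 0], [√2/2, √2/2, 0], [0, 0, 1]]
Apply to (-3, -5, 2): R·[-3, -5, 2]ᵀ = (1.4142, -5.6569, 2.0000)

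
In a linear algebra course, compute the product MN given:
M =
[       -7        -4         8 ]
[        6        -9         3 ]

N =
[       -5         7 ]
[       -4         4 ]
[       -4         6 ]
MN =
[       19       -17 ]
[       -6        24 ]

Matrix multiplication: (MN)[i][j] = sum over k of M[i][k] * N[k][j].
  (MN)[0][0] = (-7)*(-5) + (-4)*(-4) + (8)*(-4) = 19
  (MN)[0][1] = (-7)*(7) + (-4)*(4) + (8)*(6) = -17
  (MN)[1][0] = (6)*(-5) + (-9)*(-4) + (3)*(-4) = -6
  (MN)[1][1] = (6)*(7) + (-9)*(4) + (3)*(6) = 24
MN =
[       19       -17 ]
[       -6        24 ]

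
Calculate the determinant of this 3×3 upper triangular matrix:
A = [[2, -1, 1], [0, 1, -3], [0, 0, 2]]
4

The determinant of a triangular matrix is the product of its diagonal entries (the off-diagonal entries above the diagonal do not affect it).
det(A) = (2) * (1) * (2) = 4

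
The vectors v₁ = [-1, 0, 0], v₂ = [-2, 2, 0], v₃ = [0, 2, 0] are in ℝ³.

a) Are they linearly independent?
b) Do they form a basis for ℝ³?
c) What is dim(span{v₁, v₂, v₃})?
Not independent, not a basis, dim(span) = 2

Check whether v₃ can be written as a linear combination of v₁ and v₂.
v₃ = (-2)·v₁ + (1)·v₂ = [0, 2, 0], so the three vectors are linearly dependent.
Thus they do not form a basis for ℝ³, and dim(span{v₁, v₂, v₃}) = 2 (spanned by v₁ and v₂).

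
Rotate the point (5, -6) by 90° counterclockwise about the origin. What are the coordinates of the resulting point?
(6, 5)

Rotation matrix R(θ) = [[cos θ, -sin θ], [sin θ, cos θ]]; for θ = 90°:
R = [[0, -1], [1, 0]]
Result: R × [5, -6]ᵀ = [0·5 + (-1)·-6, 1·5 + (0)·-6]ᵀ = (6, 5)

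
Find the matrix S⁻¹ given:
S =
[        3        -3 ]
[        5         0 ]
det(S) = 15
S⁻¹ =
[        0       1/5 ]
[     -1/3       1/5 ]

For a 2×2 matrix S = [[a, b], [c, d]] with det(S) ≠ 0, S⁻¹ = (1/det(S)) * [[d, -b], [-c, a]].
det(S) = (3)*(0) - (-3)*(5) = 0 + 15 = 15.
S⁻¹ = (1/15) * [[0, 3], [-5, 3]].
Dividing each entry by 15 and reducing:
S⁻¹ =
[        0       1/5 ]
[     -1/3       1/5 ]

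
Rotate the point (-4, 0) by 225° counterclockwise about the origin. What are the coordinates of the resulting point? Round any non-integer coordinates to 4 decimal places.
(2.8284, 2.8284)

Rotation matrix R(θ) = [[cos θ, -sin θ], [sin θ, cos θ]]; for θ = 225°:
R = [[-√2/2, √2/2], [-√2/2, -√2/2]]
Result: R × [-4, 0]ᵀ = [-√2/2·-4 + (√2/2)·0, -√2/2·-4 + (-√2/2)·0]ᵀ = (2.8284, 2.8284)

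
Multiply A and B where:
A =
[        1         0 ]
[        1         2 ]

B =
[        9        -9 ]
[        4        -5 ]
AB =
[        9        -9 ]
[       17       -19 ]

Matrix multiplication: (AB)[i][j] = sum over k of A[i][k] * B[k][j].
  (AB)[0][0] = (1)*(9) + (0)*(4) = 9
  (AB)[0][1] = (1)*(-9) + (0)*(-5) = -9
  (AB)[1][0] = (1)*(9) + (2)*(4) = 17
  (AB)[1][1] = (1)*(-9) + (2)*(-5) = -19
AB =
[        9        -9 ]
[       17       -19 ]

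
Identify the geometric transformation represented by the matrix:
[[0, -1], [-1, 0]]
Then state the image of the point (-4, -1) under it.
reflection across the line y = -x; image of (-4, -1) is (1, 4)

This is a symmetric orthogonal matrix with determinant -1, which characterizes a reflection in ℝ².
The matrix [[0, -1], [-1, 0]] represents: reflection across the line y = -x.
Applying it to (-4, -1): [0·-4 + -1·-1, -1·-4 + 0·-1] = (1, 4).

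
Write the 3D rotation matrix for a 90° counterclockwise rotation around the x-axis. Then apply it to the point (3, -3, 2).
R = [[1, 0, 0], [0, 0, -1], [0, 1, 0]]; R·(3, -3, 2) = (3, -2, -3)

Rotation matrix for 90° around x-axis:
cos(90°) = 0, sin(90°) = 1
R = [[1, 0, 0], [0, 0, -1], [0, 1, 0]]
Apply to (3, -3, 2): R·[3, -3, 2]ᵀ = (3, -2, -3)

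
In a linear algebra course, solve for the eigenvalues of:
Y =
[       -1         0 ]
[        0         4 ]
λ = -1, 4

Solve det(Y - λI) = 0. For a 2×2 matrix the characteristic equation is λ² - (trace)λ + det = 0.
trace(Y) = a + d = -1 + 4 = 3.
det(Y) = a*d - b*c = (-1)*(4) - (0)*(0) = -4 - 0 = -4.
Characteristic equation: λ² - (3)λ + (-4) = 0.
Discriminant = (3)² - 4*(-4) = 9 + 16 = 25.
λ = (3 ± √25) / 2 = (3 ± 5) / 2 = -1, 4.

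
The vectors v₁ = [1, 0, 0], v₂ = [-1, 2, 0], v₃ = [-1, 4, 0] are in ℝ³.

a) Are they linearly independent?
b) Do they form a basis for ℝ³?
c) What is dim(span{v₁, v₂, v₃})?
Not independent, not a basis, dim(span) = 2

Check whether v₃ can be written as a linear combination of v₁ and v₂.
v₃ = (1)·v₁ + (2)·v₂ = [-1, 4, 0], so the three vectors are linearly dependent.
Thus they do not form a basis for ℝ³, and dim(span{v₁, v₂, v₃}) = 2 (spanned by v₁ and v₂).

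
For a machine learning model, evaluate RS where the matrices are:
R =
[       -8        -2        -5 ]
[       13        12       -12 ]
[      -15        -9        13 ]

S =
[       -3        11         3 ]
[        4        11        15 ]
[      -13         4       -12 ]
RS =
[       81      -130         6 ]
[      165       227       363 ]
[     -160      -212      -336 ]

Matrix multiplication: (RS)[i][j] = sum over k of R[i][k] * S[k][j].
  (RS)[0][0] = (-8)*(-3) + (-2)*(4) + (-5)*(-13) = 81
  (RS)[0][1] = (-8)*(11) + (-2)*(11) + (-5)*(4) = -130
  (RS)[0][2] = (-8)*(3) + (-2)*(15) + (-5)*(-12) = 6
  (RS)[1][0] = (13)*(-3) + (12)*(4) + (-12)*(-13) = 165
  (RS)[1][1] = (13)*(11) + (12)*(11) + (-12)*(4) = 227
  (RS)[1][2] = (13)*(3) + (12)*(15) + (-12)*(-12) = 363
  (RS)[2][0] = (-15)*(-3) + (-9)*(4) + (13)*(-13) = -160
  (RS)[2][1] = (-15)*(11) + (-9)*(11) + (13)*(4) = -212
  (RS)[2][2] = (-15)*(3) + (-9)*(15) + (13)*(-12) = -336
RS =
[       81      -130         6 ]
[      165       227       363 ]
[     -160      -212      -336 ]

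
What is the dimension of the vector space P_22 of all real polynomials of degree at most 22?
Dimension = 23

A polynomial of degree at most 22 can be written as a₀ + a₁x + a₂x² + … + a_22x^22, with 23 free coefficients a₀, …, a_22.
The set {1, x, x², …, x^22} is a basis: it spans P_22 (every such polynomial is a linear combination of these) and is linearly independent (a polynomial is zero iff all its coefficients are zero).
Therefore dim(P_22) = 22 + 1 = 23.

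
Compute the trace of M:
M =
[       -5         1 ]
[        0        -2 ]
tr(M) = -5 - 2 = -7

The trace of a square matrix is the sum of its diagonal entries.
Diagonal entries of M: M[0][0] = -5, M[1][1] = -2.
tr(M) = -5 - 2 = -7.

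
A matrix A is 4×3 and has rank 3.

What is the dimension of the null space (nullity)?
0

The rank-nullity theorem for an m×n matrix states:
rank(A) + nullity(A) = n (the number of columns).
Here n = 3 and rank(A) = 3, so nullity(A) = 3 - 3 = 0.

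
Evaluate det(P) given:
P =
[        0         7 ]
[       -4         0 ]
det(P) = 28

For a 2×2 matrix [[a, b], [c, d]], det = a*d - b*c.
det(P) = (0)*(0) - (7)*(-4) = 0 + 28 = 28.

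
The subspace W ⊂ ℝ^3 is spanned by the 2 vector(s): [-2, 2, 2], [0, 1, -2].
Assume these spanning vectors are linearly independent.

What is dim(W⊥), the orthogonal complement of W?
dim(W⊥) = 1

For any subspace W of ℝ^n, dim(W) + dim(W⊥) = n (the whole-space dimension).
Here the given 2 vectors are linearly independent, so dim(W) = 2.
Thus dim(W⊥) = n - dim(W) = 3 - 2 = 1.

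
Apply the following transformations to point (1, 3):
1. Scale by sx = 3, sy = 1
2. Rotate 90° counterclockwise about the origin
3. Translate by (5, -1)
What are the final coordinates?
(2, 2)

Step 1: Scale → (3, 3)
Step 2: Rotate 90° → (-3, 3)
Step 3: Translate → (2, 2)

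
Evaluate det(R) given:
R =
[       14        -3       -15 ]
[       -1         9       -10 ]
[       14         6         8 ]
det(R) = 4224

Expand along row 0 (cofactor expansion): det(R) = a*(e*i - f*h) - b*(d*i - f*g) + c*(d*h - e*g), where the 3×3 is [[a, b, c], [d, e, f], [g, h, i]].
Minor M_00 = (9)*(8) - (-10)*(6) = 72 + 60 = 132.
Minor M_01 = (-1)*(8) - (-10)*(14) = -8 + 140 = 132.
Minor M_02 = (-1)*(6) - (9)*(14) = -6 - 126 = -132.
det(R) = (14)*(132) - (-3)*(132) + (-15)*(-132) = 1848 + 396 + 1980 = 4224.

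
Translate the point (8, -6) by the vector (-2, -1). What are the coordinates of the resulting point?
(6, -7)

Translation by (-2, -1):
x' = 8 + -2 = 6
y' = -6 + -1 = -7
Homogeneous matrix: [[1, 0, -2], [0, 1, -1], [0, 0, 1]]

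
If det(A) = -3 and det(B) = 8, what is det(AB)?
-24

Use the multiplicative property of determinants: det(AB) = det(A)*det(B).
det(AB) = (-3)*(8) = -24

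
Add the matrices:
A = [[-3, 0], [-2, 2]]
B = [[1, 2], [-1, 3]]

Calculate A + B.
[[-2, 2], [-3, 5]]

Add corresponding elements:
(-3)+(1)=-2
(0)+(2)=2
(-2)+(-1)=-3
(2)+(3)=5
A + B = [[-2, 2], [-3, 5]]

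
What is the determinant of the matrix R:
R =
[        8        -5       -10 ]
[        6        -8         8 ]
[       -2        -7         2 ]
det(R) = 1040

Expand along row 0 (cofactor expansion): det(R) = a*(e*i - f*h) - b*(d*i - f*g) + c*(d*h - e*g), where the 3×3 is [[a, b, c], [d, e, f], [g, h, i]].
Minor M_00 = (-8)*(2) - (8)*(-7) = -16 + 56 = 40.
Minor M_01 = (6)*(2) - (8)*(-2) = 12 + 16 = 28.
Minor M_02 = (6)*(-7) - (-8)*(-2) = -42 - 16 = -58.
det(R) = (8)*(40) - (-5)*(28) + (-10)*(-58) = 320 + 140 + 580 = 1040.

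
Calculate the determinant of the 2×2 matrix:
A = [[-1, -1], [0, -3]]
3

For A = [[a, b], [c, d]], det(A) = a*d - b*c.
det(A) = (-1)*(-3) - (-1)*(0) = 3 - 0 = 3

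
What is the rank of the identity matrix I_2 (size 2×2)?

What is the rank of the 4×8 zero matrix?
rank(I_2) = 2, rank(0) = 0

The identity I_2 has 2 columns that are the standard basis vectors e_1, …, e_2. These are linearly independent, so all 2 columns are pivots and rank(I_2) = 2.
The 4×8 zero matrix has every entry zero, so every row is the zero row and there are no pivots; rank(0) = 0.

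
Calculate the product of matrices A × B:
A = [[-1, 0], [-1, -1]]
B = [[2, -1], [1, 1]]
[[-2, 1], [-3, 0]]

Matrix multiplication:
C[0][0] = -1×2 + 0×1 = -2
C[0][1] = -1×-1 + 0×1 = 1
C[1][0] = -1×2 + -1×1 = -3
C[1][1] = -1×-1 + -1×1 = 0
Result: [[-2, 1], [-3, 0]]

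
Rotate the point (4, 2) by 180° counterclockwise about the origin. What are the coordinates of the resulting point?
(-4, -2)

Rotation matrix R(θ) = [[cos θ, -sin θ], [sin θ, cos θ]]; for θ = 180°:
R = [[-1, 0], [0, -1]]
Result: R × [4, 2]ᵀ = [-1·4 + (0)·2, 0·4 + (-1)·2]ᵀ = (-4, -2)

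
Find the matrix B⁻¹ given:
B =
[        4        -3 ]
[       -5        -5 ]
det(B) = -35
B⁻¹ =
[      1/7     -3/35 ]
[     -1/7     -4/35 ]

For a 2×2 matrix B = [[a, b], [c, d]] with det(B) ≠ 0, B⁻¹ = (1/det(B)) * [[d, -b], [-c, a]].
det(B) = (4)*(-5) - (-3)*(-5) = -20 - 15 = -35.
B⁻¹ = (1/-35) * [[-5, 3], [5, 4]].
Dividing each entry by -35 and reducing:
B⁻¹ =
[      1/7     -3/35 ]
[     -1/7     -4/35 ]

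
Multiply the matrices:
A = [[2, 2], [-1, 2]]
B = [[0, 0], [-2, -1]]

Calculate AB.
[[-4, -2], [-4, -2]]

Each entry (i,j) of AB = sum over k of A[i][k]*B[k][j].
(AB)[0][0] = (2)*(0) + (2)*(-2) = -4
(AB)[0][1] = (2)*(0) + (2)*(-1) = -2
(AB)[1][0] = (-1)*(0) + (2)*(-2) = -4
(AB)[1][1] = (-1)*(0) + (2)*(-1) = -2
AB = [[-4, -2], [-4, -2]]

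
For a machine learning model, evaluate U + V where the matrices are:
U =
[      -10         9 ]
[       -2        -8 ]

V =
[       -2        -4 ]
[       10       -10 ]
U + V =
[      -12         5 ]
[        8       -18 ]

Matrix addition is elementwise: (U+V)[i][j] = U[i][j] + V[i][j].
  (U+V)[0][0] = (-10) + (-2) = -12
  (U+V)[0][1] = (9) + (-4) = 5
  (U+V)[1][0] = (-2) + (10) = 8
  (U+V)[1][1] = (-8) + (-10) = -18
U + V =
[      -12         5 ]
[        8       -18 ]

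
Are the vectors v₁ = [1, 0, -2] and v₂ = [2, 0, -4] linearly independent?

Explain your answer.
No, linearly dependent (v₂ = 2·v₁)

Check whether there is a scalar k with v₂ = k·v₁.
Comparing components, k = 2 satisfies 2·[1, 0, -2] = [2, 0, -4].
Since v₂ is a scalar multiple of v₁, the two vectors are linearly dependent.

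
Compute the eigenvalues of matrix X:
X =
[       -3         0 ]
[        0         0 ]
λ = -3, 0

Solve det(X - λI) = 0. For a 2×2 matrix the characteristic equation is λ² - (trace)λ + det = 0.
trace(X) = a + d = -3 + 0 = -3.
det(X) = a*d - b*c = (-3)*(0) - (0)*(0) = 0 - 0 = 0.
Characteristic equation: λ² - (-3)λ + (0) = 0.
Discriminant = (-3)² - 4*(0) = 9 - 0 = 9.
λ = (-3 ± √9) / 2 = (-3 ± 3) / 2 = -3, 0.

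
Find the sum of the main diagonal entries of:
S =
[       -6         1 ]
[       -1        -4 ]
tr(S) = -6 - 4 = -10

The trace of a square matrix is the sum of its diagonal entries.
Diagonal entries of S: S[0][0] = -6, S[1][1] = -4.
tr(S) = -6 - 4 = -10.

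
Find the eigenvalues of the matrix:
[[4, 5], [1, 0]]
λ = -1 and λ = 5

Characteristic equation: det(A - λI) = 0
λ² - (trace)λ + (det) = 0
λ² - (4)λ + (-5) = 0
λ² - 4λ - 5 = 0
Solving: λ = -1, 5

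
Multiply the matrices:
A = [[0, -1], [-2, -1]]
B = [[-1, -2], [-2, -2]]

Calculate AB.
[[2, 2], [4, 6]]

Each entry (i,j) of AB = sum over k of A[i][k]*B[k][j].
(AB)[0][0] = (0)*(-1) + (-1)*(-2) = 2
(AB)[0][1] = (0)*(-2) + (-1)*(-2) = 2
(AB)[1][0] = (-2)*(-1) + (-1)*(-2) = 4
(AB)[1][1] = (-2)*(-2) + (-1)*(-2) = 6
AB = [[2, 2], [4, 6]]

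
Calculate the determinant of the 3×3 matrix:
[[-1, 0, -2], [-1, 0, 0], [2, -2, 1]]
-4

Expansion along first row:
det = -1·det([[0,0],[-2,1]]) - 0·det([[-1,0],[2,1]]) + -2·det([[-1,0],[2,-2]])
    = -1·(0·1 - 0·-2) - 0·(-1·1 - 0·2) + -2·(-1·-2 - 0·2)
    = -1·0 - 0·-1 + -2·2
    = 0 + 0 + -4 = -4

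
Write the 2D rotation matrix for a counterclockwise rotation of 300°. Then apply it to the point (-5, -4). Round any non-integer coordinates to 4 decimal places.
R = [[1/2, √3/2], [-√3/2, 1/2]]; R·(-5, -4) = (-5.9641, 2.3301)

Rotation matrix formula: R(θ) = [[cos θ, -sin θ], [sin θ, cos θ]]
For θ = 300°:
cos(300°) = 1/2
sin(300°) = -√3/2
R = [[1/2, √3/2], [-√3/2, 1/2]]
Apply to (-5, -4): [1/2·-5 + (√3/2)·-4, -√3/2·-5 + 1/2·-4] = (-5.9641, 2.3301)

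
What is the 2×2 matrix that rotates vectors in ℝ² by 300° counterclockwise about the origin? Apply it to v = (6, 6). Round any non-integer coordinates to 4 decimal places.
R = [[1/2, √3/2], [-√3/2, 1/2]]; R·v = (8.1962, -2.1962)

A counterclockwise rotation by angle θ in ℝ² has matrix R(θ) = [[cos θ, -sin θ], [sin θ, cos θ]].
For θ = 300°: cos θ = 1/2, sin θ = -√3/2.
R(300°) = [[1/2, √3/2], [-√3/2, 1/2]].
R·v = [1/2·6 + (√3/2)·6, -√3/2·6 + 1/2·6] = (8.1962, -2.1962).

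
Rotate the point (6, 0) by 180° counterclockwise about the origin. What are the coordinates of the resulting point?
(-6, 0)

Rotation matrix R(θ) = [[cos θ, -sin θ], [sin θ, cos θ]]; for θ = 180°:
R = [[-1, 0], [0, -1]]
Result: R × [6, 0]ᵀ = [-1·6 + (0)·0, 0·6 + (-1)·0]ᵀ = (-6, 0)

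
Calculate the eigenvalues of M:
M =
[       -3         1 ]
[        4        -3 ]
λ = -5, -1

Solve det(M - λI) = 0. For a 2×2 matrix the characteristic equation is λ² - (trace)λ + det = 0.
trace(M) = a + d = -3 - 3 = -6.
det(M) = a*d - b*c = (-3)*(-3) - (1)*(4) = 9 - 4 = 5.
Characteristic equation: λ² - (-6)λ + (5) = 0.
Discriminant = (-6)² - 4*(5) = 36 - 20 = 16.
λ = (-6 ± √16) / 2 = (-6 ± 4) / 2 = -5, -1.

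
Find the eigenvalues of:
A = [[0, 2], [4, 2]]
λ = -2, 4

Solve det(A - λI) = 0. For a 2×2 matrix this is λ² - (trace)λ + det = 0.
trace(A) = 0 + 2 = 2.
det(A) = (0)*(2) - (2)*(4) = 0 - 8 = -8.
Characteristic equation: λ² - (2)λ + (-8) = 0.
Discriminant: (2)² - 4*(-8) = 4 + 32 = 36.
Roots: λ = (2 ± √36) / 2 = -2, 4.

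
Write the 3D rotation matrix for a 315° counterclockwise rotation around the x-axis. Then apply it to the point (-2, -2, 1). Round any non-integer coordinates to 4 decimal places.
R = [[1, 0, 0], [0, √2/2, √2/2], [0, -√2/2, √2/2]]; R·(-2, -2, 1) = (-2.0000, -0.7071, 2.1213)

Rotation matrix for 315° around x-axis:
cos(315°) = √2/2, sin(315°) = -√2/2
R = [[1, 0, 0], [0, √2/2, √2/2], [0, -√2/2, √2/2]]
Apply to (-2, -2, 1): R·[-2, -2, 1]ᵀ = (-2.0000, -0.7071, 2.1213)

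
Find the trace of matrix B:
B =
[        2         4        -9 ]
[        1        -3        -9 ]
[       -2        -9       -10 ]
tr(B) = 2 - 3 - 10 = -11

The trace of a square matrix is the sum of its diagonal entries.
Diagonal entries of B: B[0][0] = 2, B[1][1] = -3, B[2][2] = -10.
tr(B) = 2 - 3 - 10 = -11.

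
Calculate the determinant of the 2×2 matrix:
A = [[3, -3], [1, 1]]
6

For A = [[a, b], [c, d]], det(A) = a*d - b*c.
det(A) = (3)*(1) - (-3)*(1) = 3 - -3 = 6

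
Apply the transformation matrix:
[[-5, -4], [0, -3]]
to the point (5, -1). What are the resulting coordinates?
(-21, 3)

Matrix multiplication:
[[-5, -4], [0, -3]] × [5, -1]ᵀ
= [-5×5 + -4×-1, 0×5 + -3×-1]ᵀ
= [-21.0000, 3.0000]ᵀ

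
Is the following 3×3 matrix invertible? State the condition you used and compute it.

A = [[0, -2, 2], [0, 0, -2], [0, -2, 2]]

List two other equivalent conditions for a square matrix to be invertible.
No, not invertible; det(A) = 0 (two rows are equal, so the rows are linearly dependent). Equivalent conditions (failing for this A): rank(A) < 3; Ax = 0 has non-trivial solutions; 0 is an eigenvalue; the columns are linearly dependent.

To check invertibility, compute det(A).
In this matrix, row 0 and the last row are identical, so one row is a scalar multiple of another and the rows are linearly dependent.
A matrix with linearly dependent rows has det = 0 and is not invertible.
Equivalent failed conditions:
- rank(A) < 3.
- Ax = 0 has non-trivial solutions.
- 0 is an eigenvalue.
- The columns are linearly dependent.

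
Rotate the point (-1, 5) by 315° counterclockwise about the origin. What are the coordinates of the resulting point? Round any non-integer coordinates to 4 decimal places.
(2.8284, 4.2426)

Rotation matrix R(θ) = [[cos θ, -sin θ], [sin θ, cos θ]]; for θ = 315°:
R = [[√2/2, √2/2], [-√2/2, √2/2]]
Result: R × [-1, 5]ᵀ = [√2/2·-1 + (√2/2)·5, -√2/2·-1 + (√2/2)·5]ᵀ = (2.8284, 4.2426)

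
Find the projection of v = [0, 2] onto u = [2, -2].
[-1, 1]

The projection of v onto u is proj_u(v) = ((v·u) / (u·u)) · u.
v·u = (0)*(2) + (2)*(-2) = -4.
u·u = (2)*(2) + (-2)*(-2) = 8.
coefficient = -4 / 8 = -1/2.
proj_u(v) = -1/2 · [2, -2] = [-1, 1].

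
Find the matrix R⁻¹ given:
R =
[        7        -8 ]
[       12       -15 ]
det(R) = -9
R⁻¹ =
[      5/3      -8/9 ]
[      4/3      -7/9 ]

For a 2×2 matrix R = [[a, b], [c, d]] with det(R) ≠ 0, R⁻¹ = (1/det(R)) * [[d, -b], [-c, a]].
det(R) = (7)*(-15) - (-8)*(12) = -105 + 96 = -9.
R⁻¹ = (1/-9) * [[-15, 8], [-12, 7]].
Dividing each entry by -9 and reducing:
R⁻¹ =
[      5/3      -8/9 ]
[      4/3      -7/9 ]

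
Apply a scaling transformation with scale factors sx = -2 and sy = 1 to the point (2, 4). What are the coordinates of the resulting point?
(-4, 4)

Scaling matrix:
[[-2, 0], [0, 1]]
Result: (2 × -2, 4 × 1) = (-4, 4)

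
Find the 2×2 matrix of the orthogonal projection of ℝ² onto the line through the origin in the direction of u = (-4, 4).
[[1/2, -1/2], [-1/2, 1/2]]

The orthogonal projection onto the line spanned by a nonzero vector u = (a, b) has matrix P = (u uᵀ) / (uᵀ u) = (1/(a² + b²)) · [[a², ab], [ab, b²]].
Here u = (-4, 4), so a² + b² = 16 + 16 = 32.
P = (1/32) · [[16, -16], [-16, 16]] = [[1/2, -1/2], [-1/2, 1/2]].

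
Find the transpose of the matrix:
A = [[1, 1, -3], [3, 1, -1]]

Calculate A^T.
[[1, 3], [1, 1], [-3, -1]]

The transpose sends entry (i,j) to (j,i); rows become columns.
Row 0 of A: [1, 1, -3] -> column 0 of A^T.
Row 1 of A: [3, 1, -1] -> column 1 of A^T.
A^T = [[1, 3], [1, 1], [-3, -1]]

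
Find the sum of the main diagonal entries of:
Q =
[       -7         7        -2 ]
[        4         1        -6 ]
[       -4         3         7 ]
tr(Q) = -7 + 1 + 7 = 1

The trace of a square matrix is the sum of its diagonal entries.
Diagonal entries of Q: Q[0][0] = -7, Q[1][1] = 1, Q[2][2] = 7.
tr(Q) = -7 + 1 + 7 = 1.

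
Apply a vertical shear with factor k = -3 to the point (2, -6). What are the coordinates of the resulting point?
(2, -12)

Shear matrix for vertical shear with factor k = -3:
[[1, 0], [-3, 1]]
Result: (2, -6) → (2, -12)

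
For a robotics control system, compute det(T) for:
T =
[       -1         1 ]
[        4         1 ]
det(T) = -5

For a 2×2 matrix [[a, b], [c, d]], det = a*d - b*c.
det(T) = (-1)*(1) - (1)*(4) = -1 - 4 = -5.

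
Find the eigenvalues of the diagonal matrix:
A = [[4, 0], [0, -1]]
λ₁ = 4, λ₂ = -1

The characteristic polynomial of A is det(A - λI) = (4 - λ)(-1 - λ) = 0.
The roots are λ = 4 and λ = -1, so the eigenvalues are the diagonal entries.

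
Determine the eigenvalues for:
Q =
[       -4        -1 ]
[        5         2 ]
λ = -3, 1

Solve det(Q - λI) = 0. For a 2×2 matrix the characteristic equation is λ² - (trace)λ + det = 0.
trace(Q) = a + d = -4 + 2 = -2.
det(Q) = a*d - b*c = (-4)*(2) - (-1)*(5) = -8 + 5 = -3.
Characteristic equation: λ² - (-2)λ + (-3) = 0.
Discriminant = (-2)² - 4*(-3) = 4 + 12 = 16.
λ = (-2 ± √16) / 2 = (-2 ± 4) / 2 = -3, 1.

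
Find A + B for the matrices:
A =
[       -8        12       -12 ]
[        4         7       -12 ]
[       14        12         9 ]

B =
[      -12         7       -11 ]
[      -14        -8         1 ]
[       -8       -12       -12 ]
A + B =
[      -20        19       -23 ]
[      -10        -1       -11 ]
[        6         0        -3 ]

Matrix addition is elementwise: (A+B)[i][j] = A[i][j] + B[i][j].
  (A+B)[0][0] = (-8) + (-12) = -20
  (A+B)[0][1] = (12) + (7) = 19
  (A+B)[0][2] = (-12) + (-11) = -23
  (A+B)[1][0] = (4) + (-14) = -10
  (A+B)[1][1] = (7) + (-8) = -1
  (A+B)[1][2] = (-12) + (1) = -11
  (A+B)[2][0] = (14) + (-8) = 6
  (A+B)[2][1] = (12) + (-12) = 0
  (A+B)[2][2] = (9) + (-12) = -3
A + B =
[      -20        19       -23 ]
[      -10        -1       -11 ]
[        6         0        -3 ]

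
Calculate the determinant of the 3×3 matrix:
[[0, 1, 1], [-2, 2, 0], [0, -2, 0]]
4

Expansion along first row:
det = 0·det([[2,0],[-2,0]]) - 1·det([[-2,0],[0,0]]) + 1·det([[-2,2],[0,-2]])
    = 0·(2·0 - 0·-2) - 1·(-2·0 - 0·0) + 1·(-2·-2 - 2·0)
    = 0·0 - 1·0 + 1·4
    = 0 + 0 + 4 = 4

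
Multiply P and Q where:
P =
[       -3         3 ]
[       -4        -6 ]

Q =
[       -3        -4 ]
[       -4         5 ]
PQ =
[       -3        27 ]
[       36       -14 ]

Matrix multiplication: (PQ)[i][j] = sum over k of P[i][k] * Q[k][j].
  (PQ)[0][0] = (-3)*(-3) + (3)*(-4) = -3
  (PQ)[0][1] = (-3)*(-4) + (3)*(5) = 27
  (PQ)[1][0] = (-4)*(-3) + (-6)*(-4) = 36
  (PQ)[1][1] = (-4)*(-4) + (-6)*(5) = -14
PQ =
[       -3        27 ]
[       36       -14 ]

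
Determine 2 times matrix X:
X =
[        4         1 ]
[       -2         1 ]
2X =
[        8         2 ]
[       -4         2 ]

Scalar multiplication is elementwise: (2X)[i][j] = 2 * X[i][j].
  (2X)[0][0] = 2 * (4) = 8
  (2X)[0][1] = 2 * (1) = 2
  (2X)[1][0] = 2 * (-2) = -4
  (2X)[1][1] = 2 * (1) = 2
2X =
[        8         2 ]
[       -4         2 ]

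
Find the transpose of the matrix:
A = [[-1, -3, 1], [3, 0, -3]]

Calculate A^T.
[[-1, 3], [-3, 0], [1, -3]]

The transpose sends entry (i,j) to (j,i); rows become columns.
Row 0 of A: [-1, -3, 1] -> column 0 of A^T.
Row 1 of A: [3, 0, -3] -> column 1 of A^T.
A^T = [[-1, 3], [-3, 0], [1, -3]]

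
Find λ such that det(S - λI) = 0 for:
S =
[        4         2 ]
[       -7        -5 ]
λ = -3, 2

Solve det(S - λI) = 0. For a 2×2 matrix the characteristic equation is λ² - (trace)λ + det = 0.
trace(S) = a + d = 4 - 5 = -1.
det(S) = a*d - b*c = (4)*(-5) - (2)*(-7) = -20 + 14 = -6.
Characteristic equation: λ² - (-1)λ + (-6) = 0.
Discriminant = (-1)² - 4*(-6) = 1 + 24 = 25.
λ = (-1 ± √25) / 2 = (-1 ± 5) / 2 = -3, 2.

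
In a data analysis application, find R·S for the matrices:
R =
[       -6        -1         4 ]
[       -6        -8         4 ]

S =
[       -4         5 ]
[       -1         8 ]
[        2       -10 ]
RS =
[       33       -78 ]
[       40      -134 ]

Matrix multiplication: (RS)[i][j] = sum over k of R[i][k] * S[k][j].
  (RS)[0][0] = (-6)*(-4) + (-1)*(-1) + (4)*(2) = 33
  (RS)[0][1] = (-6)*(5) + (-1)*(8) + (4)*(-10) = -78
  (RS)[1][0] = (-6)*(-4) + (-8)*(-1) + (4)*(2) = 40
  (RS)[1][1] = (-6)*(5) + (-8)*(8) + (4)*(-10) = -134
RS =
[       33       -78 ]
[       40      -134 ]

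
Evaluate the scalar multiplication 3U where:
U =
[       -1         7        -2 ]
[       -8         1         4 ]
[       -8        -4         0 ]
3U =
[       -3        21        -6 ]
[      -24         3        12 ]
[      -24       -12         0 ]

Scalar multiplication is elementwise: (3U)[i][j] = 3 * U[i][j].
  (3U)[0][0] = 3 * (-1) = -3
  (3U)[0][1] = 3 * (7) = 21
  (3U)[0][2] = 3 * (-2) = -6
  (3U)[1][0] = 3 * (-8) = -24
  (3U)[1][1] = 3 * (1) = 3
  (3U)[1][2] = 3 * (4) = 12
  (3U)[2][0] = 3 * (-8) = -24
  (3U)[2][1] = 3 * (-4) = -12
  (3U)[2][2] = 3 * (0) = 0
3U =
[       -3        21        -6 ]
[      -24         3        12 ]
[      -24       -12         0 ]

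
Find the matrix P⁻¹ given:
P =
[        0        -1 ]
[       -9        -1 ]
det(P) = -9
P⁻¹ =
[      1/9      -1/9 ]
[       -1         0 ]

For a 2×2 matrix P = [[a, b], [c, d]] with det(P) ≠ 0, P⁻¹ = (1/det(P)) * [[d, -b], [-c, a]].
det(P) = (0)*(-1) - (-1)*(-9) = 0 - 9 = -9.
P⁻¹ = (1/-9) * [[-1, 1], [9, 0]].
Dividing each entry by -9 and reducing:
P⁻¹ =
[      1/9      -1/9 ]
[       -1         0 ]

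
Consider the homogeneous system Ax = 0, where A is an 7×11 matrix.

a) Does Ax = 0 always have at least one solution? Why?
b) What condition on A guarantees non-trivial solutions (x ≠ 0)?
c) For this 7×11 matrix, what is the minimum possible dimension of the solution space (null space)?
a) Yes, x = 0 is always a solution. b) When A has linearly dependent columns (rank < n). c) Minimum nullity = 4.

a) x = 0 satisfies A·0 = 0, so the zero vector is always a solution.
b) Non-trivial solutions exist iff the columns of A are linearly dependent, equivalently rank(A) < n (the number of columns).
c) By rank-nullity, rank(A) + nullity(A) = n = 11. Since A has only 7 rows, rank(A) ≤ 7, so nullity(A) ≥ 11 - 7 = 4.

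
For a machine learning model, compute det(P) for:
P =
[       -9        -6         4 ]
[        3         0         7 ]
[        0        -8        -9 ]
det(P) = -762

Expand along row 0 (cofactor expansion): det(P) = a*(e*i - f*h) - b*(d*i - f*g) + c*(d*h - e*g), where the 3×3 is [[a, b, c], [d, e, f], [g, h, i]].
Minor M_00 = (0)*(-9) - (7)*(-8) = 0 + 56 = 56.
Minor M_01 = (3)*(-9) - (7)*(0) = -27 - 0 = -27.
Minor M_02 = (3)*(-8) - (0)*(0) = -24 - 0 = -24.
det(P) = (-9)*(56) - (-6)*(-27) + (4)*(-24) = -504 - 162 - 96 = -762.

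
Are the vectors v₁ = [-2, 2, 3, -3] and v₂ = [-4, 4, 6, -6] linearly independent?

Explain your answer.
No, linearly dependent (v₂ = 2·v₁)

Check whether there is a scalar k with v₂ = k·v₁.
Comparing components, k = 2 satisfies 2·[-2, 2, 3, -3] = [-4, 4, 6, -6].
Since v₂ is a scalar multiple of v₁, the two vectors are linearly dependent.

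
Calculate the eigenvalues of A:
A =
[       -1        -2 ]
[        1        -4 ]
λ = -3, -2

Solve det(A - λI) = 0. For a 2×2 matrix the characteristic equation is λ² - (trace)λ + det = 0.
trace(A) = a + d = -1 - 4 = -5.
det(A) = a*d - b*c = (-1)*(-4) - (-2)*(1) = 4 + 2 = 6.
Characteristic equation: λ² - (-5)λ + (6) = 0.
Discriminant = (-5)² - 4*(6) = 25 - 24 = 1.
λ = (-5 ± √1) / 2 = (-5 ± 1) / 2 = -3, -2.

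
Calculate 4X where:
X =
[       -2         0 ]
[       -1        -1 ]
4X =
[       -8         0 ]
[       -4        -4 ]

Scalar multiplication is elementwise: (4X)[i][j] = 4 * X[i][j].
  (4X)[0][0] = 4 * (-2) = -8
  (4X)[0][1] = 4 * (0) = 0
  (4X)[1][0] = 4 * (-1) = -4
  (4X)[1][1] = 4 * (-1) = -4
4X =
[       -8         0 ]
[       -4        -4 ]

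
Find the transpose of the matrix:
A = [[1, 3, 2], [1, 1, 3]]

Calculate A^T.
[[1, 1], [3, 1], [2, 3]]

The transpose sends entry (i,j) to (j,i); rows become columns.
Row 0 of A: [1, 3, 2] -> column 0 of A^T.
Row 1 of A: [1, 1, 3] -> column 1 of A^T.
A^T = [[1, 1], [3, 1], [2, 3]]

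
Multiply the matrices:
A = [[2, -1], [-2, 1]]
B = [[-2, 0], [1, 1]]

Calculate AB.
[[-5, -1], [5, 1]]

Each entry (i,j) of AB = sum over k of A[i][k]*B[k][j].
(AB)[0][0] = (2)*(-2) + (-1)*(1) = -5
(AB)[0][1] = (2)*(0) + (-1)*(1) = -1
(AB)[1][0] = (-2)*(-2) + (1)*(1) = 5
(AB)[1][1] = (-2)*(0) + (1)*(1) = 1
AB = [[-5, -1], [5, 1]]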